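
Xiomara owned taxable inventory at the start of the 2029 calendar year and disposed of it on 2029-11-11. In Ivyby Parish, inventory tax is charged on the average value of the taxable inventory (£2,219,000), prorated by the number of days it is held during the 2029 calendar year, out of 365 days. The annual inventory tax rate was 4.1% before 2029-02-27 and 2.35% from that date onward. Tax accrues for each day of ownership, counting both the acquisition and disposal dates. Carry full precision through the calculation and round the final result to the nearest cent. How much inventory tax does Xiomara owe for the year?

2029-01-01 to 2029-02-26: 57 days at 4.1% → £2,219,000 × 4.1% × 57/365 = £14,207.6795
2029-02-27 to 2029-11-11: 258 days at 2.35% → £2,219,000 × 2.35% × 258/365 = £36,859.7178
Total = £51,067.3973

£51,067.40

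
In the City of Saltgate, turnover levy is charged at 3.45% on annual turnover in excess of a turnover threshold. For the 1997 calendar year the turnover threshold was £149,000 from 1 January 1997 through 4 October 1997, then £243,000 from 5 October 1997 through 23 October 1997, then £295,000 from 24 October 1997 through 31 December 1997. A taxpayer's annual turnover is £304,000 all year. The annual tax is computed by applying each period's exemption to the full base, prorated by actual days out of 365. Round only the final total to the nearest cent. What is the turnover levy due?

1 January – 4 October 1997: 277 days, exemption £149,000 → (£304,000 − £149,000) × 3.45% × 277/365 = £4,058.2397
5 October – 23 October 1997: 19 days, exemption £243,000 → (£304,000 − £243,000) × 3.45% × 19/365 = £109.5493
24 October – 31 December 1997: 69 days, exemption £295,000 → (£304,000 − £295,000) × 3.45% × 69/365 = £58.6973
Total = £4,226.4863

£4,226.49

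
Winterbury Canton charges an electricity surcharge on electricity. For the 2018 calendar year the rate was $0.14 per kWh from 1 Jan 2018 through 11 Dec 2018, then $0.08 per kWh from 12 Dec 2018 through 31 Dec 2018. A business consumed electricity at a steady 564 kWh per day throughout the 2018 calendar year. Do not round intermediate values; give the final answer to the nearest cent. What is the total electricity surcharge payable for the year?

$28,143.60

1 Jan – 11 Dec 2018: 345 days × 564 kWh/day = 194,580 kWh at $0.14/kWh → $27,241.20
12 Dec – 31 Dec 2018: 20 days × 564 kWh/day = 11,280 kWh at $0.08/kWh → $902.40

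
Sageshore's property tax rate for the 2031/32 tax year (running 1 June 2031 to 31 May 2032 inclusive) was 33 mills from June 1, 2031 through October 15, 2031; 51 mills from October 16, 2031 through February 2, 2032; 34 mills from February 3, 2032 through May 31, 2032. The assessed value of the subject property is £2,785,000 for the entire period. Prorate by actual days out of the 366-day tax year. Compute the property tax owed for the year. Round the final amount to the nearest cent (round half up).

£107,876.90

June 1 – October 15, 2031: 137 days at 33 mills → £2,785,000 × 3.3% × 137/366 = £34,401.5984
October 16, 2031 – February 2, 2032: 110 days at 51 mills → £2,785,000 × 5.1% × 110/366 = £42,688.1148
February 3 – May 31, 2032: 119 days at 34 mills → £2,785,000 × 3.4% × 119/366 = £30,787.1858
Total = £107,876.8989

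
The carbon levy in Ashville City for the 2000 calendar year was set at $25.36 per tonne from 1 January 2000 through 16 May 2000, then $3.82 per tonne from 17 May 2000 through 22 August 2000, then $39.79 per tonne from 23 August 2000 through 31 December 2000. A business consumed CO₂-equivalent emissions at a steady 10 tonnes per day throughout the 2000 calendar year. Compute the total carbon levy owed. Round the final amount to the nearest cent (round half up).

$90,611.70

1 January – 16 May 2000: 137 days × 10 tonnes/day = 1,370 tonnes at $25.36/tonne → $34,743.20
17 May – 22 August 2000: 98 days × 10 tonnes/day = 980 tonnes at $3.82/tonne → $3,743.60
23 August – 31 December 2000: 131 days × 10 tonnes/day = 1,310 tonnes at $39.79/tonne → $52,124.90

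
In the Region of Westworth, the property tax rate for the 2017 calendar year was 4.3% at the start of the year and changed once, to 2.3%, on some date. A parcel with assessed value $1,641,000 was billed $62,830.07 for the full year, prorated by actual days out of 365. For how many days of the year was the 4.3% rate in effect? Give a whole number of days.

Let d = days at the first rate; then 365 − d days at the second rate.
$1,641,000 × [4.3%·d + 2.3%·(365−d)] / 365 = $62,830.07
Solving gives d = 279, so the new rate took effect on 7 October 2017.

279 days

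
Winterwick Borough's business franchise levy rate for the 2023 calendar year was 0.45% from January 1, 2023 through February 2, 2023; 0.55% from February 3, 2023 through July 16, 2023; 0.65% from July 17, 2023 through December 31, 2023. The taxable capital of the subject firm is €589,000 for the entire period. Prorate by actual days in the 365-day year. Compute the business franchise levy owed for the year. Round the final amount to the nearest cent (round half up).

January 1 – February 2, 2023: 33 days at 0.45% → €589,000 × 0.45% × 33/365 = €239.6342
February 3 – July 16, 2023: 164 days at 0.55% → €589,000 × 0.55% × 164/365 = €1,455.5562
July 17 – December 31, 2023: 168 days at 0.65% → €589,000 × 0.65% × 168/365 = €1,762.1589
Total = €3,457.3493

€3,457.35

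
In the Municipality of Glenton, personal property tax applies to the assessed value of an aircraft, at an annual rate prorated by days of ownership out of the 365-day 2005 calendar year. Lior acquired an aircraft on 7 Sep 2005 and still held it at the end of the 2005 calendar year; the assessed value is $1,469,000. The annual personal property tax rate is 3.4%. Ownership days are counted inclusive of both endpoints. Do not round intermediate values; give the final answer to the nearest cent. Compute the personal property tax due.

Days held (7 Sep – 31 Dec 2005): 116 out of 365
Tax = $1,469,000 × 3.4% × 116/365 = $15,873.2493

$15,873.25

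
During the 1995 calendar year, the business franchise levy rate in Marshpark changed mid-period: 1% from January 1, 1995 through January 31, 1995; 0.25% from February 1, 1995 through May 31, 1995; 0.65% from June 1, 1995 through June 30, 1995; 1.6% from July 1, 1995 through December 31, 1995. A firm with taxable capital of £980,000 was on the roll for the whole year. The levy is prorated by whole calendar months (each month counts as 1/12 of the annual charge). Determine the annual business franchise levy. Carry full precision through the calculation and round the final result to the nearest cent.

January 1 – January 31, 1995: 1 month at 1% → £980,000 × 1% × 1/12 = £816.6667
February 1 – May 31, 1995: 4 months at 0.25% → £980,000 × 0.25% × 4/12 = £816.6667
June 1 – June 30, 1995: 1 month at 0.65% → £980,000 × 0.65% × 1/12 = £530.8333
July 1 – December 31, 1995: 6 months at 1.6% → £980,000 × 1.6% × 6/12 = £7,840.0000
Total = £10,004.1667

£10,004.17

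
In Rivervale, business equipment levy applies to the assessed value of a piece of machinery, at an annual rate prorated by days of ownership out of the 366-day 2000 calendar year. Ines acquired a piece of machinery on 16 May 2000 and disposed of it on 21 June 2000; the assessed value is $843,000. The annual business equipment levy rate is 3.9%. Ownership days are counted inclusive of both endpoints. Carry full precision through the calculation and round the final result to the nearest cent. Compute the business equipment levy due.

$3,323.63

Days held (16 May – 21 June 2000): 37 out of 366
Tax = $843,000 × 3.9% × 37/366 = $3,323.6311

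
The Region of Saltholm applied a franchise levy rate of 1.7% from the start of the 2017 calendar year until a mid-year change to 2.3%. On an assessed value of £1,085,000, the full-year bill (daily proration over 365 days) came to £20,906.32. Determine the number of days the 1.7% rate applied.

227 days

Let d = days at the first rate; then 365 − d days at the second rate.
£1,085,000 × [1.7%·d + 2.3%·(365−d)] / 365 = £20,906.32
Solving gives d = 227, so the new rate took effect on 16 Aug 2017.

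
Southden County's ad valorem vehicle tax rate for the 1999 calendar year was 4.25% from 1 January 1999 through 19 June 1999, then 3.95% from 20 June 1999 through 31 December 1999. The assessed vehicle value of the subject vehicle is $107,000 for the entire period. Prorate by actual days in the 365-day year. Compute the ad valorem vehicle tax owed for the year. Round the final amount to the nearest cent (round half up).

$4,376.01

1 January – 19 June 1999: 170 days at 4.25% → $107,000 × 4.25% × 170/365 = $2,118.0137
20 June – 31 December 1999: 195 days at 3.95% → $107,000 × 3.95% × 195/365 = $2,257.9932
Total = $4,376.0068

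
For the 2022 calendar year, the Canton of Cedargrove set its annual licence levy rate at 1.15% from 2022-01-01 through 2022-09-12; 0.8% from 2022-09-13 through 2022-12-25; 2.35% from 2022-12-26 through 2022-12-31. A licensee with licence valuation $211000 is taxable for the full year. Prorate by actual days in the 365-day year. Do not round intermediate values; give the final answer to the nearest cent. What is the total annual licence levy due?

$2257.70

2022-01-01 to 2022-09-12: 255 days at 1.15% → $211000 × 1.15% × 255/365 = $1695.2260
2022-09-13 to 2022-12-25: 104 days at 0.8% → $211000 × 0.8% × 104/365 = $480.9644
2022-12-26 to 2022-12-31: 6 days at 2.35% → $211000 × 2.35% × 6/365 = $81.5096
Total = $2257.7000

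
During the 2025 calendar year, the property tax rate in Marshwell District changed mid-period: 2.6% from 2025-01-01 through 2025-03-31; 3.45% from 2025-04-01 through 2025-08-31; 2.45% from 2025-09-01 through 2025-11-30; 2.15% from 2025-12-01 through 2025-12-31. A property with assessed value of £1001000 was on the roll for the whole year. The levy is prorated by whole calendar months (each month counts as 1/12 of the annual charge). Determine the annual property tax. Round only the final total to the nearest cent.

2025-01-01 to 2025-03-31: 3 months at 2.6% → £1001000 × 2.6% × 3/12 = £6506.5000
2025-04-01 to 2025-08-31: 5 months at 3.45% → £1001000 × 3.45% × 5/12 = £14389.3750
2025-09-01 to 2025-11-30: 3 months at 2.45% → £1001000 × 2.45% × 3/12 = £6131.1250
2025-12-01 to 2025-12-31: 1 month at 2.15% → £1001000 × 2.15% × 1/12 = £1793.4583
Total = £28820.4583

£28820.46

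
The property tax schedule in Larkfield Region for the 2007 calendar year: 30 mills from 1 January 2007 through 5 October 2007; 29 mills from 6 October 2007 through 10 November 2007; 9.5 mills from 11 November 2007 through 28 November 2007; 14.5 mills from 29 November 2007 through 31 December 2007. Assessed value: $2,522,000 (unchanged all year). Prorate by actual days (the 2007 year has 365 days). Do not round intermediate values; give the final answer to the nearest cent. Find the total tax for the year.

$69,327.36

1 January – 5 October 2007: 278 days at 30 mills → $2,522,000 × 3% × 278/365 = $57,625.9726
6 October – 10 November 2007: 36 days at 29 mills → $2,522,000 × 2.9% × 36/365 = $7,213.6110
11 November – 28 November 2007: 18 days at 9.5 mills → $2,522,000 × 0.95% × 18/365 = $1,181.5397
29 November – 31 December 2007: 33 days at 14.5 mills → $2,522,000 × 1.45% × 33/365 = $3,306.2384
Total = $69,327.3616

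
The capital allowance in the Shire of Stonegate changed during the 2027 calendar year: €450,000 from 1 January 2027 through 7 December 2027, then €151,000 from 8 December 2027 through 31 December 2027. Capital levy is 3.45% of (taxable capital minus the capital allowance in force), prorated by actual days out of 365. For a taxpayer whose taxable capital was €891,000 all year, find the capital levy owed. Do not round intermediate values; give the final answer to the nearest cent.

€15,892.78

1 January – 7 December 2027: 341 days, exemption €450,000 → (€891,000 − €450,000) × 3.45% × 341/365 = €14,214.0945
8 December – 31 December 2027: 24 days, exemption €151,000 → (€891,000 − €151,000) × 3.45% × 24/365 = €1,678.6849
Total = €15,892.7795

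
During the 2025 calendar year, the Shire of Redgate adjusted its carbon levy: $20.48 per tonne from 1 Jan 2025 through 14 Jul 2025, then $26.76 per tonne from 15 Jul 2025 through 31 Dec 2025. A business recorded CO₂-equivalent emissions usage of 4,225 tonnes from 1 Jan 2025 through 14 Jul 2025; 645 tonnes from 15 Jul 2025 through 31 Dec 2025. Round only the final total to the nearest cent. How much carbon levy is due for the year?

1 Jan – 14 Jul 2025: 4,225 tonnes at $20.48/tonne → $86,528.00
15 Jul – 31 Dec 2025: 645 tonnes at $26.76/tonne → $17,260.20

$103,788.20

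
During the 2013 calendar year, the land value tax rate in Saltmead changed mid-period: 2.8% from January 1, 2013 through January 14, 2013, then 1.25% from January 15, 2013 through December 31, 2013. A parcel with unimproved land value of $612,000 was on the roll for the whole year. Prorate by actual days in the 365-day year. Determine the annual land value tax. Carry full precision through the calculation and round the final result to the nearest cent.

$8,013.85

January 1 – January 14, 2013: 14 days at 2.8% → $612,000 × 2.8% × 14/365 = $657.2712
January 15 – December 31, 2013: 351 days at 1.25% → $612,000 × 1.25% × 351/365 = $7,356.5753
Total = $8,013.8466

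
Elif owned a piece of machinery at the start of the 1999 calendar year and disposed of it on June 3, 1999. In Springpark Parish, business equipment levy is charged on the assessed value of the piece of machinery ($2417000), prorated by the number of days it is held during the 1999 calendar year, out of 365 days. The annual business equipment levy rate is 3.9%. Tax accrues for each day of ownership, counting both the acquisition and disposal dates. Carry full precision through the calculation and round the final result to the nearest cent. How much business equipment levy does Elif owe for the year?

Days held (January 1 – June 3, 1999): 154 out of 365
Tax = $2417000 × 3.9% × 154/365 = $39771.2384

$39771.24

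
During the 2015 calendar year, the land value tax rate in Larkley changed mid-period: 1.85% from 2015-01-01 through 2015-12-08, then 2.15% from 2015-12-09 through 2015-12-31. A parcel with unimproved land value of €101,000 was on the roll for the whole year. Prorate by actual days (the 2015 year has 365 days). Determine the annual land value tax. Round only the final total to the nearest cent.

€1,887.59

2015-01-01 to 2015-12-08: 342 days at 1.85% → €101,000 × 1.85% × 342/365 = €1,750.7589
2015-12-09 to 2015-12-31: 23 days at 2.15% → €101,000 × 2.15% × 23/365 = €136.8342
Total = €1,887.5932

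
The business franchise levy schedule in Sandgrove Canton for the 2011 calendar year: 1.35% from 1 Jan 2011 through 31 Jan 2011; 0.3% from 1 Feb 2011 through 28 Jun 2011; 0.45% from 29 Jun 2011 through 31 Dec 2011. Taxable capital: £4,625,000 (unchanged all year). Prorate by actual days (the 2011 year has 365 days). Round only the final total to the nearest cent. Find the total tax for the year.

1 Jan – 31 Jan 2011: 31 days at 1.35% → £4,625,000 × 1.35% × 31/365 = £5,302.9110
1 Feb – 28 Jun 2011: 148 days at 0.3% → £4,625,000 × 0.3% × 148/365 = £5,626.0274
29 Jun – 31 Dec 2011: 186 days at 0.45% → £4,625,000 × 0.45% × 186/365 = £10,605.8219
Total = £21,534.7603

£21,534.76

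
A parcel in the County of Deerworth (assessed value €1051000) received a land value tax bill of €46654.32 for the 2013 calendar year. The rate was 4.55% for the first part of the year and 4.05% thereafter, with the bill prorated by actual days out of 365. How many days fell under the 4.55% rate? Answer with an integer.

Let d = days at the first rate; then 365 − d days at the second rate.
€1051000 × [4.55%·d + 4.05%·(365−d)] / 365 = €46654.32
Solving gives d = 284, so the new rate took effect on 12 Oct 2013.

284 days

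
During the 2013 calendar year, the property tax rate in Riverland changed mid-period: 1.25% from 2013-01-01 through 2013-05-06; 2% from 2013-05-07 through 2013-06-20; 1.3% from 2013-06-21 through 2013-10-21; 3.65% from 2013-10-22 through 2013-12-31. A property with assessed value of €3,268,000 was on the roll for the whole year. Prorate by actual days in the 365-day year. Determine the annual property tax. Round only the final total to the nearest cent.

2013-01-01 to 2013-05-06: 126 days at 1.25% → €3,268,000 × 1.25% × 126/365 = €14,101.6438
2013-05-07 to 2013-06-20: 45 days at 2% → €3,268,000 × 2% × 45/365 = €8,058.0822
2013-06-21 to 2013-10-21: 123 days at 1.3% → €3,268,000 × 1.3% × 123/365 = €14,316.5260
2013-10-22 to 2013-12-31: 71 days at 3.65% → €3,268,000 × 3.65% × 71/365 = €23,202.8000
Total = €59,679.0521

€59,679.05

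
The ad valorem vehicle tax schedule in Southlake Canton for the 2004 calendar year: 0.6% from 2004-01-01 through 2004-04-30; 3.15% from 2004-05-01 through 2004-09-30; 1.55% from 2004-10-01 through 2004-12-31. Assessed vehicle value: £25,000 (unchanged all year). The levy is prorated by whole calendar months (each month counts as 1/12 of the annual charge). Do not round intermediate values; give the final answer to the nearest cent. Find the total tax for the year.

2004-01-01 to 2004-04-30: 4 months at 0.6% → £25,000 × 0.6% × 4/12 = £50.0000
2004-05-01 to 2004-09-30: 5 months at 3.15% → £25,000 × 3.15% × 5/12 = £328.1250
2004-10-01 to 2004-12-31: 3 months at 1.55% → £25,000 × 1.55% × 3/12 = £96.8750
Total = £475.0000

£475.00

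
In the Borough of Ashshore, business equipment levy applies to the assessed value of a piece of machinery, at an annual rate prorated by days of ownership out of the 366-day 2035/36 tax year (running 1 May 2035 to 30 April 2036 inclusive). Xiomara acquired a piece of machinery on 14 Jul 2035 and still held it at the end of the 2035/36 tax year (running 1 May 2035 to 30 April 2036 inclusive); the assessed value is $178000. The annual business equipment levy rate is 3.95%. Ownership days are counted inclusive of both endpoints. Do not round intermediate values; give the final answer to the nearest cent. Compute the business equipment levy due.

Days held (14 Jul 2035 – 30 Apr 2036): 292 out of 366
Tax = $178000 × 3.95% × 292/366 = $5609.4317

$5609.43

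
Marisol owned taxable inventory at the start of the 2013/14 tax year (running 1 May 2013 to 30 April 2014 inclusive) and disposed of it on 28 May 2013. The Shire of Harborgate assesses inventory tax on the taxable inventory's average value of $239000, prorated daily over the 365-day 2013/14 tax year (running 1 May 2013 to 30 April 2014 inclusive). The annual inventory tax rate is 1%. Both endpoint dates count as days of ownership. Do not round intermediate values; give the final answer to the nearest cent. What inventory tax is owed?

$183.34

Days held (1 May – 28 May 2013): 28 out of 365
Tax = $239000 × 1% × 28/365 = $183.3425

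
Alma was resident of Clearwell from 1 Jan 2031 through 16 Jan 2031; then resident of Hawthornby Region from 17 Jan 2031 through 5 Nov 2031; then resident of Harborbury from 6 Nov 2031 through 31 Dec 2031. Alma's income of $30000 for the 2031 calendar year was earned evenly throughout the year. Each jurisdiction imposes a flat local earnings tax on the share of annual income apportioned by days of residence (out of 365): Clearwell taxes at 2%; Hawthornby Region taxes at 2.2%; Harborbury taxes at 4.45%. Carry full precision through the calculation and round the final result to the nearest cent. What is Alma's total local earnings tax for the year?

Clearwell, 1 Jan – 16 Jan 2031: 16 days → $30000 × 2% × 16/365 = $26.3014
Hawthornby Region, 17 Jan – 5 Nov 2031: 293 days → $30000 × 2.2% × 293/365 = $529.8082
Harborbury, 6 Nov – 31 Dec 2031: 56 days → $30000 × 4.45% × 56/365 = $204.8219
Total = $760.9315

$760.93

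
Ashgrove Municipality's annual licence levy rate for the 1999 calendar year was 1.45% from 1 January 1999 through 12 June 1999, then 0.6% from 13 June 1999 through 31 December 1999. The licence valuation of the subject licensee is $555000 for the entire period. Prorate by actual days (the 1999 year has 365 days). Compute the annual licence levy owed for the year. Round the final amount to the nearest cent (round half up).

$5436.72

1 January – 12 June 1999: 163 days at 1.45% → $555000 × 1.45% × 163/365 = $3593.8151
13 June – 31 December 1999: 202 days at 0.6% → $555000 × 0.6% × 202/365 = $1842.9041
Total = $5436.7192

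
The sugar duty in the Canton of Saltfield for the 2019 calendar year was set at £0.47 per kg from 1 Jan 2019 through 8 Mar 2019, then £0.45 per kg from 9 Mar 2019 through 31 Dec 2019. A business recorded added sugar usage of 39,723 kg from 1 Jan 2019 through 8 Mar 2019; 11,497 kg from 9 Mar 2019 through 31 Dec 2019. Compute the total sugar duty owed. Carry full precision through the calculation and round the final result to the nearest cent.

£23843.46

1 Jan – 8 Mar 2019: 39,723 kg at £0.47/kg → £18669.81
9 Mar – 31 Dec 2019: 11,497 kg at £0.45/kg → £5173.65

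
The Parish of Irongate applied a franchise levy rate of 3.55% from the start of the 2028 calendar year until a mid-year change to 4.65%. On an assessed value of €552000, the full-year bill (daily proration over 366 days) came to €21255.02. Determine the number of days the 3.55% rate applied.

Let d = days at the first rate; then 366 − d days at the second rate.
€552000 × [3.55%·d + 4.65%·(366−d)] / 366 = €21255.02
Solving gives d = 266, so the new rate took effect on September 23, 2028.

266 days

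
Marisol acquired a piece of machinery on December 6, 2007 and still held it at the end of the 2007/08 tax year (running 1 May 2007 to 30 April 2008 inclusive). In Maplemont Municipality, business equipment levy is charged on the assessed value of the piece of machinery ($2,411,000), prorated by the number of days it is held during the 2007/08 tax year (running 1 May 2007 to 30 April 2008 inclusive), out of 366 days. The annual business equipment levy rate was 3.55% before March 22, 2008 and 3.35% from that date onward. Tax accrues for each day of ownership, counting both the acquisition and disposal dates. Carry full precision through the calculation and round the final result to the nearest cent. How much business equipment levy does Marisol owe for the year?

December 6, 2007 – March 21, 2008: 107 days at 3.55% → $2,411,000 × 3.55% × 107/366 = $25,022.3593
March 22 – April 30, 2008: 40 days at 3.35% → $2,411,000 × 3.35% × 40/366 = $8,827.1585
Total = $33,849.5178

$33,849.52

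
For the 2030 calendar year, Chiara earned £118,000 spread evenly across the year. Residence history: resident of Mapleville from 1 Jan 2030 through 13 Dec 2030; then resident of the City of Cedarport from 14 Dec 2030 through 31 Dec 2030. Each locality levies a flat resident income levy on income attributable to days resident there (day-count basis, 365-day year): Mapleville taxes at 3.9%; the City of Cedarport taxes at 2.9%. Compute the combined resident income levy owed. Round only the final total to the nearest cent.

Mapleville, 1 Jan – 13 Dec 2030: 347 days → £118,000 × 3.9% × 347/365 = £4,375.0521
The City of Cedarport, 14 Dec – 31 Dec 2030: 18 days → £118,000 × 2.9% × 18/365 = £168.7562
Total = £4,543.8082

£4,543.81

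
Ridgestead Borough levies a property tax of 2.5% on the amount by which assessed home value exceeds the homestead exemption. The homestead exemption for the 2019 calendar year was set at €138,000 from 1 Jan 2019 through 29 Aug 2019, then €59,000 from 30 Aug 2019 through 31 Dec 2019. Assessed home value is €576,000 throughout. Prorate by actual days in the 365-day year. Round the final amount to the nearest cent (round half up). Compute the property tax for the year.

1 Jan – 29 Aug 2019: 241 days, exemption €138,000 → (€576,000 − €138,000) × 2.5% × 241/365 = €7,230.0000
30 Aug – 31 Dec 2019: 124 days, exemption €59,000 → (€576,000 − €59,000) × 2.5% × 124/365 = €4,390.9589
Total = €11,620.9589

€11,620.96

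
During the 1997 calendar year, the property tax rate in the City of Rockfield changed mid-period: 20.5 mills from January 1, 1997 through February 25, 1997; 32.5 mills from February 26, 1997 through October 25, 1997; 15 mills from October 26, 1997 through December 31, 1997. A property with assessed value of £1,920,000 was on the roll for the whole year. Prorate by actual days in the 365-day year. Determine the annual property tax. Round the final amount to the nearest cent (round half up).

£52,697.42

January 1 – February 25, 1997: 56 days at 20.5 mills → £1,920,000 × 2.05% × 56/365 = £6,038.7945
February 26 – October 25, 1997: 242 days at 32.5 mills → £1,920,000 × 3.25% × 242/365 = £41,372.0548
October 26 – December 31, 1997: 67 days at 15 mills → £1,920,000 × 1.5% × 67/365 = £5,286.5753
Total = £52,697.4247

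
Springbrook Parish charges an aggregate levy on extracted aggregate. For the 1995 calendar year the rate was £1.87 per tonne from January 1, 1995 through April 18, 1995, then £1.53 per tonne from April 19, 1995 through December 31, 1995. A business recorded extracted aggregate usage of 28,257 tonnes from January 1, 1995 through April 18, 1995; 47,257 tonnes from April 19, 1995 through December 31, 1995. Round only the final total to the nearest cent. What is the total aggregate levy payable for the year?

£125,143.80

January 1 – April 18, 1995: 28,257 tonnes at £1.87/tonne → £52,840.59
April 19 – December 31, 1995: 47,257 tonnes at £1.53/tonne → £72,303.21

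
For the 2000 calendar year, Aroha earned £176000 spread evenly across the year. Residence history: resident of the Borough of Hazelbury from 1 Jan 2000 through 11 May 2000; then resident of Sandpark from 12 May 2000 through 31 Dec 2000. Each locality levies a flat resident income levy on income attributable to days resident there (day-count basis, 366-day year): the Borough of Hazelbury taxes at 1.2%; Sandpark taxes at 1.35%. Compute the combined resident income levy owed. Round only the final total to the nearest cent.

£2280.79

The Borough of Hazelbury, 1 Jan – 11 May 2000: 132 days → £176000 × 1.2% × 132/366 = £761.7049
Sandpark, 12 May – 31 Dec 2000: 234 days → £176000 × 1.35% × 234/366 = £1519.0820
Total = £2280.7869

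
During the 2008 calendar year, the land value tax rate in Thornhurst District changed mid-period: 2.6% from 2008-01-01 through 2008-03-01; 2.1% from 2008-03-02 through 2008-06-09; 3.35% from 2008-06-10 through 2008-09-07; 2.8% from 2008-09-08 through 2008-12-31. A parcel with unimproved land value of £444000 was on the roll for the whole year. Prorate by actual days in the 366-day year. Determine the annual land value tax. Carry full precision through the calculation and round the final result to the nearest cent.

£12035.31

2008-01-01 to 2008-03-01: 61 days at 2.6% → £444000 × 2.6% × 61/366 = £1924.0000
2008-03-02 to 2008-06-09: 100 days at 2.1% → £444000 × 2.1% × 100/366 = £2547.5410
2008-06-10 to 2008-09-07: 90 days at 3.35% → £444000 × 3.35% × 90/366 = £3657.5410
2008-09-08 to 2008-12-31: 115 days at 2.8% → £444000 × 2.8% × 115/366 = £3906.2295
Total = £12035.3115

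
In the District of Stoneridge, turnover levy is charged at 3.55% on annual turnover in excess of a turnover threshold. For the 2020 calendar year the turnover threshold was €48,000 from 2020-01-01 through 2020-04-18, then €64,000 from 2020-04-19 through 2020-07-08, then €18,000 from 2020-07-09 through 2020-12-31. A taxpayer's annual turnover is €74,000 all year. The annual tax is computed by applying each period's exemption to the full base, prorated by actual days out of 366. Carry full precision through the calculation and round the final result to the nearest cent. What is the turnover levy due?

2020-01-01 to 2020-04-18: 109 days, exemption €48,000 → (€74,000 − €48,000) × 3.55% × 109/366 = €274.8825
2020-04-19 to 2020-07-08: 81 days, exemption €64,000 → (€74,000 − €64,000) × 3.55% × 81/366 = €78.5656
2020-07-09 to 2020-12-31: 176 days, exemption €18,000 → (€74,000 − €18,000) × 3.55% × 176/366 = €955.9781
Total = €1,309.4262

€1,309.43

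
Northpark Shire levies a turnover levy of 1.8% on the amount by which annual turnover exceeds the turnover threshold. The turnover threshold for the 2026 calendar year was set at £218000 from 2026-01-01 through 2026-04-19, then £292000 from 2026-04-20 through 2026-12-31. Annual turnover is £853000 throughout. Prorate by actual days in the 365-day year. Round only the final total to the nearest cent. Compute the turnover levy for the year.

£10495.78

2026-01-01 to 2026-04-19: 109 days, exemption £218000 → (£853000 − £218000) × 1.8% × 109/365 = £3413.3425
2026-04-20 to 2026-12-31: 256 days, exemption £292000 → (£853000 − £292000) × 1.8% × 256/365 = £7082.4329
Total = £10495.7753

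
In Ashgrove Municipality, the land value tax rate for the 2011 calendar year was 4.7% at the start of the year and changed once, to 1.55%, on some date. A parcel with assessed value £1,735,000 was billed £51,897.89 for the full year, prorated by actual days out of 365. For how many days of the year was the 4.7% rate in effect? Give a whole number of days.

Let d = days at the first rate; then 365 − d days at the second rate.
£1,735,000 × [4.7%·d + 1.55%·(365−d)] / 365 = £51,897.89
Solving gives d = 167, so the new rate took effect on 17 Jun 2011.

167 days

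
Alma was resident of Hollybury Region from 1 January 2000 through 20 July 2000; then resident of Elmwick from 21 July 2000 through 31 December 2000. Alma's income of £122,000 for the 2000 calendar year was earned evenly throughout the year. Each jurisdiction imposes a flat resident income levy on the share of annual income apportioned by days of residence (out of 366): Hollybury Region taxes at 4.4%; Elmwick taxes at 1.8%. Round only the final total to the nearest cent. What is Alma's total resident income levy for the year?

£3,946.67

Hollybury Region, 1 January – 20 July 2000: 202 days → £122,000 × 4.4% × 202/366 = £2,962.6667
Elmwick, 21 July – 31 December 2000: 164 days → £122,000 × 1.8% × 164/366 = £984.0000
Total = £3,946.6667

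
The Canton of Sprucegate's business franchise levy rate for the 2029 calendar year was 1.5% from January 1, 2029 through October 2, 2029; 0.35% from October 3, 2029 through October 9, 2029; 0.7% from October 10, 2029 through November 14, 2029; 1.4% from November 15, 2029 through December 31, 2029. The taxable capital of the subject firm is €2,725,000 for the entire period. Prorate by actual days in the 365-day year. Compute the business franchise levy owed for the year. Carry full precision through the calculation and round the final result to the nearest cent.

€37,772.98

January 1 – October 2, 2029: 275 days at 1.5% → €2,725,000 × 1.5% × 275/365 = €30,796.2329
October 3 – October 9, 2029: 7 days at 0.35% → €2,725,000 × 0.35% × 7/365 = €182.9110
October 10 – November 14, 2029: 36 days at 0.7% → €2,725,000 × 0.7% × 36/365 = €1,881.3699
November 15 – December 31, 2029: 47 days at 1.4% → €2,725,000 × 1.4% × 47/365 = €4,912.4658
Total = €37,772.9795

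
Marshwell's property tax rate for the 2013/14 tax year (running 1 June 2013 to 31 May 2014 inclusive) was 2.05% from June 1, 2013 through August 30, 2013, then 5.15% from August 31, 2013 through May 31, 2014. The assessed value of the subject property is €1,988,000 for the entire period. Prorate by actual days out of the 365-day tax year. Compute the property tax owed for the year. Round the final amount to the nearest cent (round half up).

June 1 – August 30, 2013: 91 days at 2.05% → €1,988,000 × 2.05% × 91/365 = €10,160.5863
August 31, 2013 – May 31, 2014: 274 days at 5.15% → €1,988,000 × 5.15% × 274/365 = €76,856.6247
Total = €87,017.2110

€87,017.21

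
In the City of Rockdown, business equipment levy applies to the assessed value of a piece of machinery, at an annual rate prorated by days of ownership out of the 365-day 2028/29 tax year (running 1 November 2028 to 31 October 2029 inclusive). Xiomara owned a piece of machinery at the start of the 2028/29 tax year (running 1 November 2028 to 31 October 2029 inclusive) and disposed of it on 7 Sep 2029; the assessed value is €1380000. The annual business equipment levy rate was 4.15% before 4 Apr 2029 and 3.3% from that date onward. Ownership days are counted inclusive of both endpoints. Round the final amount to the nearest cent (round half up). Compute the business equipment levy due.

€43751.67

1 Nov 2028 – 3 Apr 2029: 154 days at 4.15% → €1380000 × 4.15% × 154/365 = €24163.2329
4 Apr – 7 Sep 2029: 157 days at 3.3% → €1380000 × 3.3% × 157/365 = €19588.4384
Total = €43751.6712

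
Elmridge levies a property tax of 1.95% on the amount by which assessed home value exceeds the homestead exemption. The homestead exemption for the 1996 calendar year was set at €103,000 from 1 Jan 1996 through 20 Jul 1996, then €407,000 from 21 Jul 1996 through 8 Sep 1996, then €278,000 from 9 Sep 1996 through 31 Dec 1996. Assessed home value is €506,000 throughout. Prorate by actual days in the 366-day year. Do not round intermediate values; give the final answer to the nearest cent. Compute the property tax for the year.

€5,985.75

1 Jan – 20 Jul 1996: 202 days, exemption €103,000 → (€506,000 − €103,000) × 1.95% × 202/366 = €4,337.2049
21 Jul – 8 Sep 1996: 50 days, exemption €407,000 → (€506,000 − €407,000) × 1.95% × 50/366 = €263.7295
9 Sep – 31 Dec 1996: 114 days, exemption €278,000 → (€506,000 − €278,000) × 1.95% × 114/366 = €1,384.8197
Total = €5,985.7541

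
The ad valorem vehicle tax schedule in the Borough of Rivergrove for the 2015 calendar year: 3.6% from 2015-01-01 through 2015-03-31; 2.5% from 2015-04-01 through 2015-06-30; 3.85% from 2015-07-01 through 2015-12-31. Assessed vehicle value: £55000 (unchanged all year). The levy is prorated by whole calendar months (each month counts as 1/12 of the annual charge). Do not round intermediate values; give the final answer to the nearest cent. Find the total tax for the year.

2015-01-01 to 2015-03-31: 3 months at 3.6% → £55000 × 3.6% × 3/12 = £495.0000
2015-04-01 to 2015-06-30: 3 months at 2.5% → £55000 × 2.5% × 3/12 = £343.7500
2015-07-01 to 2015-12-31: 6 months at 3.85% → £55000 × 3.85% × 6/12 = £1058.7500
Total = £1897.5000

£1897.50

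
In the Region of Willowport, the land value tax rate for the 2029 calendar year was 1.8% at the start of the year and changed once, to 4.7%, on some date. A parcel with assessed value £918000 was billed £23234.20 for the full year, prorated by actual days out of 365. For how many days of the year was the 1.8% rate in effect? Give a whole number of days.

273 days

Let d = days at the first rate; then 365 − d days at the second rate.
£918000 × [1.8%·d + 4.7%·(365−d)] / 365 = £23234.20
Solving gives d = 273, so the new rate took effect on 1 Oct 2029.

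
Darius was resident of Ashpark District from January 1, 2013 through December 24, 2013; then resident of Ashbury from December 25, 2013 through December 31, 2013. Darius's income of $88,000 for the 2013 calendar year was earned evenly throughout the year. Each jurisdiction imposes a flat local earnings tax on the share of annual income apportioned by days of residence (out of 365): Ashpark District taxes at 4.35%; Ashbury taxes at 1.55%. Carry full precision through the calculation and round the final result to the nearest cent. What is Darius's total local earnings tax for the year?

Ashpark District, January 1 – December 24, 2013: 358 days → $88,000 × 4.35% × 358/365 = $3,754.5863
Ashbury, December 25 – December 31, 2013: 7 days → $88,000 × 1.55% × 7/365 = $26.1589
Total = $3,780.7452

$3,780.75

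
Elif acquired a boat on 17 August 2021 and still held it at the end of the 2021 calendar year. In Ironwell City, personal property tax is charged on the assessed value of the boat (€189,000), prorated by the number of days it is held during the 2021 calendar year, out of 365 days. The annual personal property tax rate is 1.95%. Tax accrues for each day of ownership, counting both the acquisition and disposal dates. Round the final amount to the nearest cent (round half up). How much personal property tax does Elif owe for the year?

Days held (17 August – 31 December 2021): 137 out of 365
Tax = €189,000 × 1.95% × 137/365 = €1,383.3247

€1,383.32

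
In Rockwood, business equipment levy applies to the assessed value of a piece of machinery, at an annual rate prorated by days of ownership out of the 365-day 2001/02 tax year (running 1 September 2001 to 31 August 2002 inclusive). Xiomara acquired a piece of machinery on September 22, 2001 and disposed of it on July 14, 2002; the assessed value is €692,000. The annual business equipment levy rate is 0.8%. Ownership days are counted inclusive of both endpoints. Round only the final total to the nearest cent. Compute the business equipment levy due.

€4,489.47

Days held (September 22, 2001 – July 14, 2002): 296 out of 365
Tax = €692,000 × 0.8% × 296/365 = €4,489.4685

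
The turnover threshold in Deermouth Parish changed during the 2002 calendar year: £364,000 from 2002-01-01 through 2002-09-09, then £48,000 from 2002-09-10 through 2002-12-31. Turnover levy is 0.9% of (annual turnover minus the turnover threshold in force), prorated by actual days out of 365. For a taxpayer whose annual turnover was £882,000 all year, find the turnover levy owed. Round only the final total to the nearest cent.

£5,542.47

2002-01-01 to 2002-09-09: 252 days, exemption £364,000 → (£882,000 − £364,000) × 0.9% × 252/365 = £3,218.6959
2002-09-10 to 2002-12-31: 113 days, exemption £48,000 → (£882,000 − £48,000) × 0.9% × 113/365 = £2,323.7753
Total = £5,542.4712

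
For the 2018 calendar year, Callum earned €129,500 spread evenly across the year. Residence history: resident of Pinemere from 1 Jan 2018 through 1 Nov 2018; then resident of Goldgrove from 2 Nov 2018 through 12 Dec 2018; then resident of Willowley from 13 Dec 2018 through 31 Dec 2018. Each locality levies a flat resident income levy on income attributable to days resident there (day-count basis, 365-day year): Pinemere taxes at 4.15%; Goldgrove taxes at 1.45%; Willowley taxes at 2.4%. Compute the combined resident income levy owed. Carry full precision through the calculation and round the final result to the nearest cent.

€4,863.52

Pinemere, 1 Jan – 1 Nov 2018: 305 days → €129,500 × 4.15% × 305/365 = €4,490.8116
Goldgrove, 2 Nov – 12 Dec 2018: 41 days → €129,500 × 1.45% × 41/365 = €210.9253
Willowley, 13 Dec – 31 Dec 2018: 19 days → €129,500 × 2.4% × 19/365 = €161.7863
Total = €4,863.5233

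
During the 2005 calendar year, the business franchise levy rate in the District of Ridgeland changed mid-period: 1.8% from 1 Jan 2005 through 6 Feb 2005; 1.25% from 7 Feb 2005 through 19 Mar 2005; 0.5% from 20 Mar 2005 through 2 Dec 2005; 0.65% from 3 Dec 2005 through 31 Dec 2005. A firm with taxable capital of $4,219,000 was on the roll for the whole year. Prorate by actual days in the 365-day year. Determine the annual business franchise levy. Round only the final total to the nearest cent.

1 Jan – 6 Feb 2005: 37 days at 1.8% → $4,219,000 × 1.8% × 37/365 = $7,698.2301
7 Feb – 19 Mar 2005: 41 days at 1.25% → $4,219,000 × 1.25% × 41/365 = $5,923.9384
20 Mar – 2 Dec 2005: 258 days at 0.5% → $4,219,000 × 0.5% × 258/365 = $14,910.9863
3 Dec – 31 Dec 2005: 29 days at 0.65% → $4,219,000 × 0.65% × 29/365 = $2,178.8534
Total = $30,712.0082

$30,712.01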